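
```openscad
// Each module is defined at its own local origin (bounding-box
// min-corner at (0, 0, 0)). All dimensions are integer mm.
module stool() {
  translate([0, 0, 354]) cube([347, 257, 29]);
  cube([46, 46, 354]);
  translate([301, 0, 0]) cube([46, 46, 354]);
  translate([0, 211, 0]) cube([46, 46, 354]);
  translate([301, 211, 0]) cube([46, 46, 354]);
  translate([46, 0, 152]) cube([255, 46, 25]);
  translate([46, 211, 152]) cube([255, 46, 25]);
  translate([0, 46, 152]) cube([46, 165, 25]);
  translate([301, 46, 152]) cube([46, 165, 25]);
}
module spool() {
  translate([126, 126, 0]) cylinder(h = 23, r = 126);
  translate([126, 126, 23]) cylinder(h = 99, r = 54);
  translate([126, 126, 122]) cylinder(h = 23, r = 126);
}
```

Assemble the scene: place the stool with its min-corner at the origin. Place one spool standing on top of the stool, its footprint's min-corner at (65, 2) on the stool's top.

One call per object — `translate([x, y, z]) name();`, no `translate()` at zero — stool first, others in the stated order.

stool();
translate([65, 2, 383]) spool();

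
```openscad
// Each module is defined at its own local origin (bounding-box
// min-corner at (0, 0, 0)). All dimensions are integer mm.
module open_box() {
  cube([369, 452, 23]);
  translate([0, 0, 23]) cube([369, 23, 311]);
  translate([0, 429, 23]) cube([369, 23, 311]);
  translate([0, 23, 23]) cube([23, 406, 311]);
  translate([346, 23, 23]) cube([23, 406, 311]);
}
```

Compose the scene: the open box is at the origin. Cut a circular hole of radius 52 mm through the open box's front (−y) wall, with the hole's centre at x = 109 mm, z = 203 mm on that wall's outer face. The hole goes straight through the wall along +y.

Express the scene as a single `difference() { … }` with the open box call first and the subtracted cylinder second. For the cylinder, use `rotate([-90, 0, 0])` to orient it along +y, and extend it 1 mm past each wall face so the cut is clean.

difference() {
  open_box();
  translate([109, -1, 203]) rotate([-90, 0, 0]) cylinder(h = 25, r = 52);
}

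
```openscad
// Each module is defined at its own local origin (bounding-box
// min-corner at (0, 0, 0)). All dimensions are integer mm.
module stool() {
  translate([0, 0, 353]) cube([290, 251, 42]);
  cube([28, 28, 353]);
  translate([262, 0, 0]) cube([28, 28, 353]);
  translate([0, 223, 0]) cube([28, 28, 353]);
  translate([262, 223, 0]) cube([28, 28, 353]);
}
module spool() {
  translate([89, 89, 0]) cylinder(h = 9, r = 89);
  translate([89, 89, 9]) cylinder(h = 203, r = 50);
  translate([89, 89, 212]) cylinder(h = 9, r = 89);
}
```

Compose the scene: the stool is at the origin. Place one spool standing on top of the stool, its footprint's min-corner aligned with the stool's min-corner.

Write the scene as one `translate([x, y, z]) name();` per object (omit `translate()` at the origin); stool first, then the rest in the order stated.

stool();
translate([0, 0, 395]) spool();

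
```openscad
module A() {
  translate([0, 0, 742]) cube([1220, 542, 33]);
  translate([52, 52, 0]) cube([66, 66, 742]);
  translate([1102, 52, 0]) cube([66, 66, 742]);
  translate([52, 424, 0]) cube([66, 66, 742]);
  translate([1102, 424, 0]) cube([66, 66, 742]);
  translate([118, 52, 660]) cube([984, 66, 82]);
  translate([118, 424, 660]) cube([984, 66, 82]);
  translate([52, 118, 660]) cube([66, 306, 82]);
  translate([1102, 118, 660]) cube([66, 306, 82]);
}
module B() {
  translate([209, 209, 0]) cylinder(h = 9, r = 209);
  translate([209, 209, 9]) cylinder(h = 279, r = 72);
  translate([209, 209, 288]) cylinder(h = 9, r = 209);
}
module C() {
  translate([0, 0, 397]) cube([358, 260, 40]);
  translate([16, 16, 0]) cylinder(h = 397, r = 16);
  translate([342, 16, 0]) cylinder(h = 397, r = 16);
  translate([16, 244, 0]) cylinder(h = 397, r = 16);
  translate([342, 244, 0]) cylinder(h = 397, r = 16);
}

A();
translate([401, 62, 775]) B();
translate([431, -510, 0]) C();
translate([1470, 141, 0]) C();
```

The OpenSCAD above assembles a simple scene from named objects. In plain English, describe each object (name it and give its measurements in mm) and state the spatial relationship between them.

A is a rectangular dining table. The top is 1220×542×33 mm with its upper surface at z = 775 mm. It stands on four 66×66 mm square legs, each inset 52 mm from the nearest pair of top edges, running from the floor to the underside of the top. Four apron rails, 66 mm thick and 82 mm tall, run between adjacent legs with their top edges flush with the underside of the top and their outer faces flush with the legs' outer faces.

B is a spool: two coaxial disc flanges of radius 209 mm and thickness 9 mm, joined by a core cylinder of radius 72 mm and height 279 mm. The lower flange rests on z = 0 and the three cylinders share a vertical axis.

C is a four-legged stool. The seat is 358×260 mm, 40 mm thick, top at z = 437 mm. It stands on four round legs, each 32 mm in diameter, from z = 0 to the seat underside, each leg's axis is inset half a diameter from the nearest pair of seat edges (so the leg's bounding box is flush with the corner).

The spool is on top of the table, centred. Two stools sit around the table at the −y, +x sides.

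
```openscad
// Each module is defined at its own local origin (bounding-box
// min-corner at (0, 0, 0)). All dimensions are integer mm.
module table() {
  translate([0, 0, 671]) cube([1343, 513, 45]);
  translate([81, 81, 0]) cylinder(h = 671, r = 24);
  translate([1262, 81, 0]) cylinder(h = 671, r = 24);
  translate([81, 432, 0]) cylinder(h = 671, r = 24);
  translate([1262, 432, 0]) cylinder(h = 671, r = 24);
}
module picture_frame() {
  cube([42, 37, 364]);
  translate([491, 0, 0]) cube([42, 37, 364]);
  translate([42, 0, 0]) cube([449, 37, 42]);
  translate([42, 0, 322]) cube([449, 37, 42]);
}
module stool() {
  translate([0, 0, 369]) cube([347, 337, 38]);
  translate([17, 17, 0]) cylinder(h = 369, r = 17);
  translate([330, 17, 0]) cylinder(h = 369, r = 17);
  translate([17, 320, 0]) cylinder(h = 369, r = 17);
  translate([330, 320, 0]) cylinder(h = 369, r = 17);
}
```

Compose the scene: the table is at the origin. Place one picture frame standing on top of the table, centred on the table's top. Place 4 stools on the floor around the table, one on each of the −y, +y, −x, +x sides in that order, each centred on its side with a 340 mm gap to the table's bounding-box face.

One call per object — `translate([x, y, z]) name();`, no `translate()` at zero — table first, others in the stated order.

table();
translate([405, 238, 716]) picture_frame();
translate([498, -677, 0]) stool();
translate([498, 853, 0]) stool();
translate([-687, 88, 0]) stool();
translate([1683, 88, 0]) stool();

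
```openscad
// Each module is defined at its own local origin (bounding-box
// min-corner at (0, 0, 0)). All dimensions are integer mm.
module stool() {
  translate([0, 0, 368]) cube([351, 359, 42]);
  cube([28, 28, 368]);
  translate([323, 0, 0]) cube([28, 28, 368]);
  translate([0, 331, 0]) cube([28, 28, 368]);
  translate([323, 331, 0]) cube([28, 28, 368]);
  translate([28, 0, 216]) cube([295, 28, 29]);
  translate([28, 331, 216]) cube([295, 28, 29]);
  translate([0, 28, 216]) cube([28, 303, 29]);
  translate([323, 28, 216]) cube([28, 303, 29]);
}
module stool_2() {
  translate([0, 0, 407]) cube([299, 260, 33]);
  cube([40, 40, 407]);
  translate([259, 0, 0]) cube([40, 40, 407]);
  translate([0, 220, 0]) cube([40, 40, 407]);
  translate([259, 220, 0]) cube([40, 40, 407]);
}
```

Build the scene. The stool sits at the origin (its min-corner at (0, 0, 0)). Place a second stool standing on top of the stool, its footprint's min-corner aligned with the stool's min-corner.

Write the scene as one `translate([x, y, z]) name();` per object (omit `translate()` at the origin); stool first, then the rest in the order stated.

stool();
translate([0, 0, 410]) stool_2();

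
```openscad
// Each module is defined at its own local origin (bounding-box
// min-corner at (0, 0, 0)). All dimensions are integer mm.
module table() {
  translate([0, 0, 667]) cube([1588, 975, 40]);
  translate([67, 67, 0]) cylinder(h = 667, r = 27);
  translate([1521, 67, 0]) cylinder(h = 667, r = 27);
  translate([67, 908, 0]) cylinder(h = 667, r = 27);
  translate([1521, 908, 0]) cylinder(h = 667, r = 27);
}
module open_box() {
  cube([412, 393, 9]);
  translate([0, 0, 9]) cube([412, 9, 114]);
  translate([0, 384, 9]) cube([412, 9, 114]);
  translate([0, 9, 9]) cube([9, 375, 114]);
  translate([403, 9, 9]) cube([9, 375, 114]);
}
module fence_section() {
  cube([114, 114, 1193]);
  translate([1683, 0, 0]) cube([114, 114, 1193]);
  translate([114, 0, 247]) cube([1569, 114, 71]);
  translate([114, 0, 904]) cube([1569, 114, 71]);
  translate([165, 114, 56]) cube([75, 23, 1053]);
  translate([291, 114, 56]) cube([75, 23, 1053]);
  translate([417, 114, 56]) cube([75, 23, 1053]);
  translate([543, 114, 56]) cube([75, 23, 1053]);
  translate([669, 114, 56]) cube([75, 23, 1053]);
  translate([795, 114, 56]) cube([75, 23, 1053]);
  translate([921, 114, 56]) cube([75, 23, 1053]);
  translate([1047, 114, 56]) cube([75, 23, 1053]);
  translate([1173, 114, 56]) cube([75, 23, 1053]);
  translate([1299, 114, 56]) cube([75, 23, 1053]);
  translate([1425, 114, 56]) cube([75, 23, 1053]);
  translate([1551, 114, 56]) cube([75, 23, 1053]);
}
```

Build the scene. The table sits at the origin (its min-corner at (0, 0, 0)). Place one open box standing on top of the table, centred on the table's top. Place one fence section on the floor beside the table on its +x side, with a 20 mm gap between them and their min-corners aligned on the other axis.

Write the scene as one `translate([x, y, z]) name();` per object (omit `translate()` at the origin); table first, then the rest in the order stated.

table();
translate([588, 291, 707]) open_box();
translate([1608, 0, 0]) fence_section();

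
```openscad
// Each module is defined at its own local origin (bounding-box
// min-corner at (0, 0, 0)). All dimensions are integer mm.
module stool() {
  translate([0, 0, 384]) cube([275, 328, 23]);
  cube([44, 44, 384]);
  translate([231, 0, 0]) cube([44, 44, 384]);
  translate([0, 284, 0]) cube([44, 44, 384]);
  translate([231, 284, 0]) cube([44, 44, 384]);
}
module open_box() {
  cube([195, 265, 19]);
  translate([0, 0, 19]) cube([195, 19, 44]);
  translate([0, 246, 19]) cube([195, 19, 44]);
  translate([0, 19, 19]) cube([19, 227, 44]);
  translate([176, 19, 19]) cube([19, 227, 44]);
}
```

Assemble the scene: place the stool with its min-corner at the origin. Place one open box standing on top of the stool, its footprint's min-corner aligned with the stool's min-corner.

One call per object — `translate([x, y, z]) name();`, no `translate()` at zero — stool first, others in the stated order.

stool();
translate([0, 0, 407]) open_box();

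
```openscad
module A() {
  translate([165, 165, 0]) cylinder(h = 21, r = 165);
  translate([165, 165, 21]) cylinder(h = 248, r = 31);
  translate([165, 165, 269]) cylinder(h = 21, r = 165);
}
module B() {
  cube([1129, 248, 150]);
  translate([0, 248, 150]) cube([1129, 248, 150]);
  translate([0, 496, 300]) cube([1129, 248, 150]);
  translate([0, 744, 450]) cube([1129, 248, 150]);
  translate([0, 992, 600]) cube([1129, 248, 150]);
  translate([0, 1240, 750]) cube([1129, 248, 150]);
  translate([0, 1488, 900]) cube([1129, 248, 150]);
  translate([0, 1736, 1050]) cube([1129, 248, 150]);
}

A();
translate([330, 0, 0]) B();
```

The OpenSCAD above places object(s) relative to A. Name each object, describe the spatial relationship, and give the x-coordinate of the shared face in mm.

The spool's +x face and the staircase's −x face are both at x = 330 mm.

A is a spool. B is a staircase. The staircase is against the spool's +x side, with their −y faces flush. The x-coordinate of the shared face is 330 mm.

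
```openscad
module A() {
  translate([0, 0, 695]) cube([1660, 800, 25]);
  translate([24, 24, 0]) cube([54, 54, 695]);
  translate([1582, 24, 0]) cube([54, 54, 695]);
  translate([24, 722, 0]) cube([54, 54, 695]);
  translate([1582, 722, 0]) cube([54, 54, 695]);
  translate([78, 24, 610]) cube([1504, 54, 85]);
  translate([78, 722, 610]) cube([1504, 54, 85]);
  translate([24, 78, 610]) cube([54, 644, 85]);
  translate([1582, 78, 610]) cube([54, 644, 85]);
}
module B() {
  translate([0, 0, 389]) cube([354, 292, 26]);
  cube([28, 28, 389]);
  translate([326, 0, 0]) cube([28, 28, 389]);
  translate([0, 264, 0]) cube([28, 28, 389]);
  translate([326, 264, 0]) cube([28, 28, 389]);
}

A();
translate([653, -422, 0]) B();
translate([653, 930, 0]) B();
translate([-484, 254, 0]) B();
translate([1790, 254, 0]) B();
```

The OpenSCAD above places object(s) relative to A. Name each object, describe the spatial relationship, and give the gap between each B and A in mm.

Each stool's nearest face is 130 mm from the table's bounding box.

A is a table. B is a stool. Four stools sit around the table at the −y, +y, −x, +x sides. The gap between each stool and the table is 130 mm.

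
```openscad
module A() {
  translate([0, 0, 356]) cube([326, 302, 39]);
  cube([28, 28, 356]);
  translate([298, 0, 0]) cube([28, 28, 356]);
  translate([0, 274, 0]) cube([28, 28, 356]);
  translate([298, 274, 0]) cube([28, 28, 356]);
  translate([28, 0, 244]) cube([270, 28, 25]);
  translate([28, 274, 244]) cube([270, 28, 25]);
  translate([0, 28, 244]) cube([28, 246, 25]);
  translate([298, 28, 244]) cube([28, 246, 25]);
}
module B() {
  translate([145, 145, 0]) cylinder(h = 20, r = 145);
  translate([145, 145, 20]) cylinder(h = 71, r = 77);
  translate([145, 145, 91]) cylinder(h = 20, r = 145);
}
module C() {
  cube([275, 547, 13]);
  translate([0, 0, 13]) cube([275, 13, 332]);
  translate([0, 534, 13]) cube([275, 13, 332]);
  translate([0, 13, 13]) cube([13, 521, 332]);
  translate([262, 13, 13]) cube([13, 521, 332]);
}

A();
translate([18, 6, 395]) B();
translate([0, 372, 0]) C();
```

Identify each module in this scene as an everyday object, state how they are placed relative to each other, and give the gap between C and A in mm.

A is a stool. B is a spool. C is an open box. The spool is on top of the stool, centred. The open box is on the floor beside the stool on its +y side. The gap between the open box and the stool is 70 mm.

The open box's nearest face is 70 mm from the stool's +y face.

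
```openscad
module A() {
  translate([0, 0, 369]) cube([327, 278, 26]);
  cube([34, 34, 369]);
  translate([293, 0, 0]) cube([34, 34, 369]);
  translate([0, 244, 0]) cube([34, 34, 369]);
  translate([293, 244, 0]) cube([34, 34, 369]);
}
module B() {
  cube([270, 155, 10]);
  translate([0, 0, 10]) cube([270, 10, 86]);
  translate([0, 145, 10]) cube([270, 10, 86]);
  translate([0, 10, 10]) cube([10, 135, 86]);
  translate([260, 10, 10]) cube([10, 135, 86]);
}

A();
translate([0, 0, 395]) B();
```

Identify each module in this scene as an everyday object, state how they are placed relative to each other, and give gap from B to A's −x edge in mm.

A is a stool. B is an open box. The open box is on top of the stool. The gap from the open box to the stool's −x edge is 0 mm.

The open box's min-x is at 0; the stool's min-x is 0; gap = 0 mm.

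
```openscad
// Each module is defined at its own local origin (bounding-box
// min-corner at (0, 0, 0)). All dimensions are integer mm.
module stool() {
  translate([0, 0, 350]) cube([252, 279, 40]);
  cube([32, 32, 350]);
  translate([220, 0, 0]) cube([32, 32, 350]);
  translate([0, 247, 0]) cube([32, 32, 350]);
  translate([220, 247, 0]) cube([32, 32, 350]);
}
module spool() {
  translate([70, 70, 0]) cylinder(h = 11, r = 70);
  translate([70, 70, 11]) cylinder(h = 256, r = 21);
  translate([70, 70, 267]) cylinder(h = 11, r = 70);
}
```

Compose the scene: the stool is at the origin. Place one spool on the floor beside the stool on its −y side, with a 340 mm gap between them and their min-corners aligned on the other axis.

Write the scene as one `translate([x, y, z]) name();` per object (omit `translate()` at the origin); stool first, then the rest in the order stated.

stool();
translate([0, -480, 0]) spool();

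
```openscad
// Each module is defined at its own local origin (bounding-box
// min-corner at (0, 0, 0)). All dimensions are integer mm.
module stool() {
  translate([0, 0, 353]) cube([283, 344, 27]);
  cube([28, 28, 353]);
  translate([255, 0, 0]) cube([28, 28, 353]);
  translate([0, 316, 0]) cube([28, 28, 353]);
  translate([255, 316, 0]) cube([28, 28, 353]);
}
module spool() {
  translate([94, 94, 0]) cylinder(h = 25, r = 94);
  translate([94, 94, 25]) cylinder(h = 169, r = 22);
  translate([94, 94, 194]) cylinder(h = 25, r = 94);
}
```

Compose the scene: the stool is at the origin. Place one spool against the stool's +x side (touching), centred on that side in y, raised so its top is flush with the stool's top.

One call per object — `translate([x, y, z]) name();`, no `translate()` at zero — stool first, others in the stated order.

stool();
translate([283, 78, 161]) spool();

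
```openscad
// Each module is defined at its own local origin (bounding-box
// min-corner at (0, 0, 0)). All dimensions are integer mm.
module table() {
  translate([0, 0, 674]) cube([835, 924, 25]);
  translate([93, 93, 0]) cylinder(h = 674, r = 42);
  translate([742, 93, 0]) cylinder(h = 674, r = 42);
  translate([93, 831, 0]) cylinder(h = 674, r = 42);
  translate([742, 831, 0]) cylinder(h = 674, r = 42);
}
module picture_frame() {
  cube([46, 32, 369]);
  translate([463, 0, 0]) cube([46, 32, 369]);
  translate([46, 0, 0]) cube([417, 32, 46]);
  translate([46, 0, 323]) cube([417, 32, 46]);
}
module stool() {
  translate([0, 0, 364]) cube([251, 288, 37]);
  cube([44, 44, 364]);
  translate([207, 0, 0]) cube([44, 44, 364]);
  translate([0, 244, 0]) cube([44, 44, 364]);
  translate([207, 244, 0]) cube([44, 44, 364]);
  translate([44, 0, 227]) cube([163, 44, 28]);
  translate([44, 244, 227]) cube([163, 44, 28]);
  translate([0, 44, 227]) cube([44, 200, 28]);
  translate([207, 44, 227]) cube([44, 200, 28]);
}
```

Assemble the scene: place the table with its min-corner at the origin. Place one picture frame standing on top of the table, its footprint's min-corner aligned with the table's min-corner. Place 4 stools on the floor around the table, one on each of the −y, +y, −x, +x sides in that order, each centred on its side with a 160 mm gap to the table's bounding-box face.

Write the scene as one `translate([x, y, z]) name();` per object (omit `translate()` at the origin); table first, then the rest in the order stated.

table();
translate([0, 0, 699]) picture_frame();
translate([292, -448, 0]) stool();
translate([292, 1084, 0]) stool();
translate([-411, 318, 0]) stool();
translate([995, 318, 0]) stool();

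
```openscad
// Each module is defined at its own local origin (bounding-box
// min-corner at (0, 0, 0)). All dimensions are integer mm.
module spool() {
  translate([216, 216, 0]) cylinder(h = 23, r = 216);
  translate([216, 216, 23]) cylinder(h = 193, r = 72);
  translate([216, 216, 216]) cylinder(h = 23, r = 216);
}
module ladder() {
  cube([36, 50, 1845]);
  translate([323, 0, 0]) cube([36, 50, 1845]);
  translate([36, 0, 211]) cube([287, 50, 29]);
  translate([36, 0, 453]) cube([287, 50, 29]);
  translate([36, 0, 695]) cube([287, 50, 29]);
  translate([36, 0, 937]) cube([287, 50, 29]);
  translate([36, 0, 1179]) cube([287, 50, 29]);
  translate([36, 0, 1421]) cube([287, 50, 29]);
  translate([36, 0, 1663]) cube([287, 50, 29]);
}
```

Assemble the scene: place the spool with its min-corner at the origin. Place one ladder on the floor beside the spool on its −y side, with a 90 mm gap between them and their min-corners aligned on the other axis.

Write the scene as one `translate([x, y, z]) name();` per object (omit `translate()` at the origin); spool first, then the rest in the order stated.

spool();
translate([0, -140, 0]) ladder();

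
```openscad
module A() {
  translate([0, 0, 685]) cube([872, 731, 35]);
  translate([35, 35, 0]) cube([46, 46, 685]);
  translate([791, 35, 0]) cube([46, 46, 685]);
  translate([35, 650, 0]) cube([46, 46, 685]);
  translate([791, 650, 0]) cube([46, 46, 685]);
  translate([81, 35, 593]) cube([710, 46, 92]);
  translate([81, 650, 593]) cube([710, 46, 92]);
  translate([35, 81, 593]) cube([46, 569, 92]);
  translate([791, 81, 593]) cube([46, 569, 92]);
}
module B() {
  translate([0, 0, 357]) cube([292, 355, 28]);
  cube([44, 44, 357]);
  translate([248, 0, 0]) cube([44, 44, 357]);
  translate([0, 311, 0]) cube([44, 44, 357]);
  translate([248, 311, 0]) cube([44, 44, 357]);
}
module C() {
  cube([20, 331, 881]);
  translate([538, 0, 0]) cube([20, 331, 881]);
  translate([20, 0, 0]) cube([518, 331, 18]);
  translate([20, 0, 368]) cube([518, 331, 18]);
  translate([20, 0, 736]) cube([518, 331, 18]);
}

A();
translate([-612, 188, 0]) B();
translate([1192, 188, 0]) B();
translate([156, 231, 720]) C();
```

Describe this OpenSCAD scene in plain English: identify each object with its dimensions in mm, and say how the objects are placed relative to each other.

A is a table: top 872 mm (x) × 731 mm (y), 35 mm thick, upper face at z = 720 mm, on four 46×46 mm square legs, each inset 35 mm from the nearest pair of top edges, running from z = 0 to the bottom of the top. Four apron rails, 46 mm thick and 92 mm tall, run between adjacent legs with their top edges flush with the underside of the top and their outer faces flush with the legs' outer faces.

B is a simple wooden stool: a rectangular seat 292 mm (x) by 355 mm (y), 28 mm thick, top face at z = 385 mm, on four square legs, each 44×44 mm in cross-section. The legs rest on z = 0, each flush with a corner of the seat.

C is an open bookshelf. Two side panels, each 20 mm thick, 331 mm deep and 881 mm tall, stand 558 mm apart (outside-to-outside). Between them sit 3 shelves, each 18 mm thick and 331 mm deep, spanning the full gap between the sides. The bottom shelf rests on the floor (its underside at z = 0) and the clear gap between one shelf's top and the next shelf's underside is 350 mm.

Two stools sit around the table at the −x, +x sides. The bookshelf is on top of the table.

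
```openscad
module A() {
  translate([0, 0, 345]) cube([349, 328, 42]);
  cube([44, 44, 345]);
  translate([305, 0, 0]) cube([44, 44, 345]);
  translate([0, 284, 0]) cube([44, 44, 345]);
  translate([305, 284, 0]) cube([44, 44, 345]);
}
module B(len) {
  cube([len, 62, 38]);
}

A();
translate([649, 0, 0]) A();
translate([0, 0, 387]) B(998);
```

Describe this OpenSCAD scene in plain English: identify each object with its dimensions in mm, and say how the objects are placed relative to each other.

A is a simple wooden stool: a rectangular seat 349 mm (x) by 328 mm (y), 42 mm thick, top face at z = 387 mm, on four square legs, each 44×44 mm in cross-section. The legs rest on z = 0, each flush with a corner of the seat.

B is a rectangular beam 998 mm long (x), 62 mm deep (y), 38 mm thick (z).

The beam spans the tops of two stools placed 300 mm apart, resting at z = 387 mm.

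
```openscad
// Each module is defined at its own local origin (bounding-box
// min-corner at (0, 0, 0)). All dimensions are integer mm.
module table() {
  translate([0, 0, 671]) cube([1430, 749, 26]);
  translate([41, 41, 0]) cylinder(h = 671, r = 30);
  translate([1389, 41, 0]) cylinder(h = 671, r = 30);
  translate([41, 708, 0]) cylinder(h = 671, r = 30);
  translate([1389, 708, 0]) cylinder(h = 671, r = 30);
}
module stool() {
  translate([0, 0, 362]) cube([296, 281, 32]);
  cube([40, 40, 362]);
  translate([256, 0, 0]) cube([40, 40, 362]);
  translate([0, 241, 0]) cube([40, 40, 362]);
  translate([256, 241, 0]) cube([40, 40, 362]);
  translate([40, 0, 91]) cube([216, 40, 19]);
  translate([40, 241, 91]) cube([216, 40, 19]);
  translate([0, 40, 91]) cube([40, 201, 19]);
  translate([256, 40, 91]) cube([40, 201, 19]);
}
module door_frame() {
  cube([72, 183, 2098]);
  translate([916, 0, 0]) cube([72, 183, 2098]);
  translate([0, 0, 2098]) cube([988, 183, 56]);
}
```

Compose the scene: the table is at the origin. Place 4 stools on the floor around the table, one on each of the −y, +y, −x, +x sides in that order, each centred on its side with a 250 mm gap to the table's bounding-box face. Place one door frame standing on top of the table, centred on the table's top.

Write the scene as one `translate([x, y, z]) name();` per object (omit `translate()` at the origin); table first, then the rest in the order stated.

table();
translate([567, -531, 0]) stool();
translate([567, 999, 0]) stool();
translate([-546, 234, 0]) stool();
translate([1680, 234, 0]) stool();
translate([221, 283, 697]) door_frame();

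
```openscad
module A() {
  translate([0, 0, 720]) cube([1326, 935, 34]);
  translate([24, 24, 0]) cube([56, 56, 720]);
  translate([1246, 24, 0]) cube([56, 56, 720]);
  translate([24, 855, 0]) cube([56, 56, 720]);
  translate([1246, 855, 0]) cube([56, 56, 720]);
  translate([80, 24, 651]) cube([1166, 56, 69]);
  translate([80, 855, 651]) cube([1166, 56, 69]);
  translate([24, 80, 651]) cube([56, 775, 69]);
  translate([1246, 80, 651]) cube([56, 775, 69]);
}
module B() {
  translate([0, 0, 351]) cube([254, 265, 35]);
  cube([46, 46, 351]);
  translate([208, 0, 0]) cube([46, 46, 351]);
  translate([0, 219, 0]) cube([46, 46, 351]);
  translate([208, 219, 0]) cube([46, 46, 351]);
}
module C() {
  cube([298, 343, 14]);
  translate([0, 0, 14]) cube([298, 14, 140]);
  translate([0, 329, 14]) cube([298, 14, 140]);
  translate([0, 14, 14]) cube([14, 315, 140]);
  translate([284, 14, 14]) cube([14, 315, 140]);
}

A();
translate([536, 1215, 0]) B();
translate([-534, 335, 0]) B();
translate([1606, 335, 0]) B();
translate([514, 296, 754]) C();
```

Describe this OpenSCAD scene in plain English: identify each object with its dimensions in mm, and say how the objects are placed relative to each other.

A is a rectangular dining table. The top is 1326×935×34 mm with its upper surface at z = 754 mm. It stands on four 56×56 mm square legs, each inset 24 mm from the nearest pair of top edges, running from the floor to the underside of the top. Four apron rails, 56 mm thick and 69 mm tall, run between adjacent legs with their top edges flush with the underside of the top and their outer faces flush with the legs' outer faces.

B is a four-legged stool. The seat is 254×265 mm, 35 mm thick, top at z = 386 mm. It stands on four square legs, each 46×46 mm in cross-section, from z = 0 to the seat underside, each flush with a corner of the seat.

C is an open-topped rectangular box: outside dimensions 298×343×154 mm, with a uniform wall and base thickness of 14 mm. The base is a full 298×343 slab on the floor; four walls sit on top of the base. The front and back walls (the −y and +y sides) span the full width; the two side walls fit between them.

Three stools sit around the table at the +y, −x, +x sides. The open box is on top of the table, centred.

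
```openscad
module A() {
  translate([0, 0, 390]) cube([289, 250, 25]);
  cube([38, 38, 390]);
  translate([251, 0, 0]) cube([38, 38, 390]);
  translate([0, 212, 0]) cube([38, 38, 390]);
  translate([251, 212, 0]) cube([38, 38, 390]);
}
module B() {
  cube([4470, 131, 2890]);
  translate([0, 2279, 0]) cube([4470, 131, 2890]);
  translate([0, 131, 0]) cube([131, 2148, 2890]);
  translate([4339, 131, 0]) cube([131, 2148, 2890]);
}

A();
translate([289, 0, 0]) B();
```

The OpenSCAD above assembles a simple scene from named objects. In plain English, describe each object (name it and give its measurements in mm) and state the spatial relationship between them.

A is a simple wooden stool: a rectangular seat 289 mm (x) by 250 mm (y), 25 mm thick, top face at z = 415 mm, on four square legs, each 38×38 mm in cross-section. The legs rest on z = 0, each flush with a corner of the seat.

B is the wall frame of a small rectangular building: four walls, each 2890 mm tall and 131 mm thick, enclosing a footprint 4470 mm (x) by 2410 mm (y) outside-to-outside, with no floor or roof. The front and back walls (the −y and +y sides) span the full width; the two side walls fit between them.

The house frame is against the stool's +x side, with their −y faces flush.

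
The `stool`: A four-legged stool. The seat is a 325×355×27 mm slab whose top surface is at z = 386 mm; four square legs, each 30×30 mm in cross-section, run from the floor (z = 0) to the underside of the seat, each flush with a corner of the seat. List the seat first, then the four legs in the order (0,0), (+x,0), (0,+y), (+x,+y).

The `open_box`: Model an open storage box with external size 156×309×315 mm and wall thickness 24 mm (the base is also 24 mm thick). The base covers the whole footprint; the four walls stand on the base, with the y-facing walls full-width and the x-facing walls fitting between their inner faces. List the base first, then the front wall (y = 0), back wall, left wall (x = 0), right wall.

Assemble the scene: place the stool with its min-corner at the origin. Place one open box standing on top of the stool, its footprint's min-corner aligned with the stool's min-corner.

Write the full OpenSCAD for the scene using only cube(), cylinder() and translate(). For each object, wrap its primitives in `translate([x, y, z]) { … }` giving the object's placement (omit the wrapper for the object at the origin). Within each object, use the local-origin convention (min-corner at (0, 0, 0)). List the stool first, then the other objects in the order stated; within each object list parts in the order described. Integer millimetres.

translate([0, 0, 359]) cube([325, 355, 27]);
cube([30, 30, 359]);
translate([295, 0, 0]) cube([30, 30, 359]);
translate([0, 325, 0]) cube([30, 30, 359]);
translate([295, 325, 0]) cube([30, 30, 359]);
translate([0, 0, 386]) {
  cube([156, 309, 24]);
  translate([0, 0, 24]) cube([156, 24, 291]);
  translate([0, 285, 24]) cube([156, 24, 291]);
  translate([0, 24, 24]) cube([24, 261, 291]);
  translate([132, 24, 24]) cube([24, 261, 291]);
}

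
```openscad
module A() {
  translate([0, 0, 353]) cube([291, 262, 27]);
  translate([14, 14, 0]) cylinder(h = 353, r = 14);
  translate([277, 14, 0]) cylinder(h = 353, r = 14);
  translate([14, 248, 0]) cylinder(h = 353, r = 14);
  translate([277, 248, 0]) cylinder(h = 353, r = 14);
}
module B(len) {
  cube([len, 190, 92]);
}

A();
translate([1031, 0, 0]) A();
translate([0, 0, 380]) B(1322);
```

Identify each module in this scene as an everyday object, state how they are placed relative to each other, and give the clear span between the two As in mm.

Second stool starts at x = 1031; first ends at x = 291; clear span = 1031 − 291 = 740 mm.

A is a stool. B is a beam. A beam spans the tops of two stools. The clear span between the two stools is 740 mm.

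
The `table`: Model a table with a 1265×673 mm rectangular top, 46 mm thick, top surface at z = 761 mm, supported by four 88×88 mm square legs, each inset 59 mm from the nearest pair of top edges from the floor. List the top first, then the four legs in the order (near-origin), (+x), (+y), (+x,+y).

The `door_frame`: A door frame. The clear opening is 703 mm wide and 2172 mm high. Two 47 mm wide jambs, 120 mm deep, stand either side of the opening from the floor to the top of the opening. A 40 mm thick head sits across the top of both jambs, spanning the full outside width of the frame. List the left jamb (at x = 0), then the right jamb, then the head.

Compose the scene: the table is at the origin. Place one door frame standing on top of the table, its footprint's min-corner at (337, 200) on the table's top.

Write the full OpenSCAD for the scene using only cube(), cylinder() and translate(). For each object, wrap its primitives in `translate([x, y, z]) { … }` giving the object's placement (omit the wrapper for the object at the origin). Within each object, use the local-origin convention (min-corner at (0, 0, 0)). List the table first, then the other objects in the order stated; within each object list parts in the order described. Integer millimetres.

translate([0, 0, 715]) cube([1265, 673, 46]);
translate([59, 59, 0]) cube([88, 88, 715]);
translate([1118, 59, 0]) cube([88, 88, 715]);
translate([59, 526, 0]) cube([88, 88, 715]);
translate([1118, 526, 0]) cube([88, 88, 715]);
translate([337, 200, 761]) {
  cube([47, 120, 2172]);
  translate([750, 0, 0]) cube([47, 120, 2172]);
  translate([0, 0, 2172]) cube([797, 120, 40]);
}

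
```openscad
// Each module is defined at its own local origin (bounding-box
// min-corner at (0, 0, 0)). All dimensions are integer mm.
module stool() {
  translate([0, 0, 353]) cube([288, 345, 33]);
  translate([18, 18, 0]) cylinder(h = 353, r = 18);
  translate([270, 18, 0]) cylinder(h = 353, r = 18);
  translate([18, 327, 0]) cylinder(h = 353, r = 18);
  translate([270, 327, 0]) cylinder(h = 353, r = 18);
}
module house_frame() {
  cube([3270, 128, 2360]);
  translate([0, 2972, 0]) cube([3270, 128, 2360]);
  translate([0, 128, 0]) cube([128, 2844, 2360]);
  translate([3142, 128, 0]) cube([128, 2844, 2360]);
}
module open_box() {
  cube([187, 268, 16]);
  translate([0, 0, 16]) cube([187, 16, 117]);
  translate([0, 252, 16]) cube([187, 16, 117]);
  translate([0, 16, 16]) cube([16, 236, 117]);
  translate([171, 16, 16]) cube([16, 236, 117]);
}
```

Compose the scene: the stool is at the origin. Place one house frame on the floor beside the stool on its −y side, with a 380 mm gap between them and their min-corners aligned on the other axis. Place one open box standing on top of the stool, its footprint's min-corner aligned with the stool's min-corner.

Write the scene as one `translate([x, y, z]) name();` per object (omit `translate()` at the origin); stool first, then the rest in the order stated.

stool();
translate([0, -3480, 0]) house_frame();
translate([0, 0, 386]) open_box();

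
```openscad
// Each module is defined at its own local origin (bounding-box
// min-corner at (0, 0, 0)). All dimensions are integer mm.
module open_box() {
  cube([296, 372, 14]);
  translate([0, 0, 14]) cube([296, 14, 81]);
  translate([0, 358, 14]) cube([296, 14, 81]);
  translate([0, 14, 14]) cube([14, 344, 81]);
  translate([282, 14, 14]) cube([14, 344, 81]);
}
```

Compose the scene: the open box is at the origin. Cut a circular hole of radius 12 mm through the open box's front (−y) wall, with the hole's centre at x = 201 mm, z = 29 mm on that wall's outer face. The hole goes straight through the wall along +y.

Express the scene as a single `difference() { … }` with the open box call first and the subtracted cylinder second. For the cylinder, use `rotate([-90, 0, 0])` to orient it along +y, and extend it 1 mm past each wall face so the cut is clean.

difference() {
  open_box();
  translate([201, -1, 29]) rotate([-90, 0, 0]) cylinder(h = 16, r = 12);
}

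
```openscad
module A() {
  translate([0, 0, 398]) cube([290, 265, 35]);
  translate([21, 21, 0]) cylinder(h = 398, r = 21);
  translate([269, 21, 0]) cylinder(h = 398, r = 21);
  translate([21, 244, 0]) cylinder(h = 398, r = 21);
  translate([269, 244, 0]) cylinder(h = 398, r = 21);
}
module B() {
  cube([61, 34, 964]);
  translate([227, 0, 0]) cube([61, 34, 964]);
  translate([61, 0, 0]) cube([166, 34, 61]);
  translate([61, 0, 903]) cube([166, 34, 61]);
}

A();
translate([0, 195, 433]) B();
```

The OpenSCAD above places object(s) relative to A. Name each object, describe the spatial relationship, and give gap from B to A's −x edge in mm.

The picture frame's min-x is at 0; the stool's min-x is 0; gap = 0 mm.

A is a stool. B is a picture frame. The picture frame is on top of the stool. The gap from the picture frame to the stool's −x edge is 0 mm.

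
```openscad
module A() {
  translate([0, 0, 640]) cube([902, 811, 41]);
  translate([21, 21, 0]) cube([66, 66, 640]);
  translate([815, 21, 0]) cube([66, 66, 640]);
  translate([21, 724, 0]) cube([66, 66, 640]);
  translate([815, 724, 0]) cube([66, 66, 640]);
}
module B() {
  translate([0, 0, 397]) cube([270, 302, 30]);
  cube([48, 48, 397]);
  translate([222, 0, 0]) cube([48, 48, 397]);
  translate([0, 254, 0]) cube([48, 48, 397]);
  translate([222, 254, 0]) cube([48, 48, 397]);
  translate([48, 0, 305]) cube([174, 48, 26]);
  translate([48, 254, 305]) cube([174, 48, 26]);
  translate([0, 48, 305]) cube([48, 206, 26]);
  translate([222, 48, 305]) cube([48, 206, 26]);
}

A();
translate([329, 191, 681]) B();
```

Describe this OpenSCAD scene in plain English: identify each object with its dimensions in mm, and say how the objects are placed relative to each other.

A is a table: top 902 mm (x) × 811 mm (y), 41 mm thick, upper face at z = 681 mm, on four 66×66 mm square legs, each inset 21 mm from the nearest pair of top edges, running from z = 0 to the bottom of the top.

B is a simple wooden stool: a rectangular seat 270 mm (x) by 302 mm (y), 30 mm thick, top face at z = 427 mm, on four square legs, each 48×48 mm in cross-section. The legs rest on z = 0, each flush with a corner of the seat. Four stretchers, 48 mm wide and 26 mm tall, connect adjacent legs with their undersides at z = 305 mm, each running between the inner faces of the legs it joins and aligned with the legs' outer faces on the other axis.

The stool is on top of the table.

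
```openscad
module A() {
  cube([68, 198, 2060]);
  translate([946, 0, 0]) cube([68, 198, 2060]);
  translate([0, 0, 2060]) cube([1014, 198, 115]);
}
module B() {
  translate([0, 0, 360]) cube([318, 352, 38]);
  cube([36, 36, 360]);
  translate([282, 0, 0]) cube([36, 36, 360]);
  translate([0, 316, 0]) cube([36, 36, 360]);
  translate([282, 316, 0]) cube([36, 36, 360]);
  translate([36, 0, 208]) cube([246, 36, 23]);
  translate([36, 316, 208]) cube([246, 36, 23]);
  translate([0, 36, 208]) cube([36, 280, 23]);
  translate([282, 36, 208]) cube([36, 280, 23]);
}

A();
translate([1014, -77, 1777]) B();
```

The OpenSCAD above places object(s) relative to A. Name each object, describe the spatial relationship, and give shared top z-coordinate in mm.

A is a door frame. B is a stool. The stool is beside the door frame with their tops flush at z = 2175. The shared top z-coordinate is 2175 mm.

Both tops at z = 2175 mm.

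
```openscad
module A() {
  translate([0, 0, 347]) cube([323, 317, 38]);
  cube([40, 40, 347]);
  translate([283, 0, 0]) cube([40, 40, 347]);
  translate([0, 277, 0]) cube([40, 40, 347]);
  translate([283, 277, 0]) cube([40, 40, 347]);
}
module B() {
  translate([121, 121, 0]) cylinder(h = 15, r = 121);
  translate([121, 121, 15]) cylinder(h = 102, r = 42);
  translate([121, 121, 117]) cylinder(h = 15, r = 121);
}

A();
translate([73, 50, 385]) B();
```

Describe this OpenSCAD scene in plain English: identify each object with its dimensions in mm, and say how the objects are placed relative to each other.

A is a simple wooden stool: a rectangular seat 323 mm (x) by 317 mm (y), 38 mm thick, top face at z = 385 mm, on four square legs, each 40×40 mm in cross-section. The legs rest on z = 0, each flush with a corner of the seat.

B is a spool: two coaxial disc flanges of radius 121 mm and thickness 15 mm, joined by a core cylinder of radius 42 mm and height 102 mm. The lower flange rests on z = 0 and the three cylinders share a vertical axis.

The spool is on top of the stool.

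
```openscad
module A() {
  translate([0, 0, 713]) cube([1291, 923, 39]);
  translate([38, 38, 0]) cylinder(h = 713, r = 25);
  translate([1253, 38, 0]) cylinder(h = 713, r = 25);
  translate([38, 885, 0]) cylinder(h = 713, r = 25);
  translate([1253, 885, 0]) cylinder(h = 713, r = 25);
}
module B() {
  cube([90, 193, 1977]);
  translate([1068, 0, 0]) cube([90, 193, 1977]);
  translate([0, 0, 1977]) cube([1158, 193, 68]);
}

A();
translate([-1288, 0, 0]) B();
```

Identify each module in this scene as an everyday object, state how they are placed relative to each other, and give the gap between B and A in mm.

The door frame's nearest face is 130 mm from the table's −x face.

A is a table. B is a door frame. The door frame is on the floor beside the table on its −x side. The gap between the door frame and the table is 130 mm.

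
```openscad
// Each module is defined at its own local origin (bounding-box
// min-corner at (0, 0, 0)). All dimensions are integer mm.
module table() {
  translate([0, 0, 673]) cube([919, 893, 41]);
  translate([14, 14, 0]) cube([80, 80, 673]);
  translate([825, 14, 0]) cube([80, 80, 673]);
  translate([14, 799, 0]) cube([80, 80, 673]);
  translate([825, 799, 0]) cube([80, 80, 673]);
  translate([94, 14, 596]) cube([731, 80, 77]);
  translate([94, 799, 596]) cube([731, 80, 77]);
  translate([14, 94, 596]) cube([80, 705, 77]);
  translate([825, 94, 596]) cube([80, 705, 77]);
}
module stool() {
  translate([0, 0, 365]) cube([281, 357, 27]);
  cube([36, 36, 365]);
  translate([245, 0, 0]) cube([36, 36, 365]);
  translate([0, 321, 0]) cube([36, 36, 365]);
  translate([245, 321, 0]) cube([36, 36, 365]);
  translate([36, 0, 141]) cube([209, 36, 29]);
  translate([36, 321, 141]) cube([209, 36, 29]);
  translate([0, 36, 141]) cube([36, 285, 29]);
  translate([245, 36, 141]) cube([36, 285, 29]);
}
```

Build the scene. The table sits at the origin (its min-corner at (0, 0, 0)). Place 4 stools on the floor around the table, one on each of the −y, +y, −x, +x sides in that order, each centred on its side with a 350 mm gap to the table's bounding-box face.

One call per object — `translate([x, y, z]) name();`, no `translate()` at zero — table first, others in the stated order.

table();
translate([319, -707, 0]) stool();
translate([319, 1243, 0]) stool();
translate([-631, 268, 0]) stool();
translate([1269, 268, 0]) stool();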